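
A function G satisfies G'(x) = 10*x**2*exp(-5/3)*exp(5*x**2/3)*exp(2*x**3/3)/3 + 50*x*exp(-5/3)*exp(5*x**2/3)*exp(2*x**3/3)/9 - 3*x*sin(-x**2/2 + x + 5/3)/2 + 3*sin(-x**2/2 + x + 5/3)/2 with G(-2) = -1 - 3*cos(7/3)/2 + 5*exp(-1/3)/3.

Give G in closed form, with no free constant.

Integrate term by term and add the pieces.
A general antiderivative is 5*exp(2*x**3/3 + 5*x**2/3 - 5/3)/3 - 3*cos(-x**2/2 + x + 5/3)/2 + C.
The condition gives C = -1 - 3*cos(7/3)/2 + 5*exp(-1/3)/3 - (-3*cos(7/3)/2 + 5*exp(-1/3)/3) = -1.
So G(x) = 5*exp(-5/3)*exp(5*x**2/3)*exp(2*x**3/3)/3 - 3*cos(-x**2/2 + x + 5/3)/2 - 1.
Check: d/dx[5*exp(-5/3)*exp(5*x**2/3)*exp(2*x**3/3)/3 - 3*cos(-x**2/2 + x + 5/3)/2 - 1] = (60*x**2*exp(5*x**2/3)*exp(2*x**3/3) + 100*x*exp(5*x**2/3)*exp(2*x**3/3) - 27*x*exp(5/3)*sin(-x**2/2 + x + 5/3) + 27*exp(5/3)*sin(-x**2/2 + x + 5/3))*exp(-5/3)/18, which equals G'(x).

G(x) = 5*exp(-5/3)*exp(5*x**2/3)*exp(2*x**3/3)/3 - 3*cos(-x**2/2 + x + 5/3)/2 - 1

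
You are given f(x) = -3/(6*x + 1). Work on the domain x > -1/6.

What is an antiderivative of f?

An antiderivative F(x) passes only if d/dx[F] lands on f(x) exactly.
Check: d/dx[-log(3*x + 1/2)/2] = -3/(6*x + 1) = f(x).

An antiderivative is F(x) = -log(3*x + 1/2)/2.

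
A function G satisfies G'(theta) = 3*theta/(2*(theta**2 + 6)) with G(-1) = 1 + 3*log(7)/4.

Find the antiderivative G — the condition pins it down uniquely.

The substitution u = theta**2 + 6 works: G'(theta) is exactly (dG/du)*(du/dtheta) for that inner function.
A general antiderivative is 3*log(theta**2 + 6)/4 + C.
The condition gives C = 1 + 3*log(7)/4 - (3*log(7)/4) = 1.
So G(theta) = 3*log(theta**2 + 6)/4 + 1.
Check: d/dtheta[3*log(theta**2 + 6)/4 + 1] = 3*theta/(2*theta**2 + 12), which equals G'(theta).

G(theta) = 3*log(theta**2 + 6)/4 + 1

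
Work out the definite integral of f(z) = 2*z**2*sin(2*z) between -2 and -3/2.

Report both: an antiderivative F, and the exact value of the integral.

A first test for any F(z): its z-derivative must equal f(z) identically.
F(z) = (-2*z**2*cos(2*z) + 2*z*sin(2*z) + cos(2*z))/2 is an antiderivative of f.
Check: d/dz[(-2*z**2*cos(2*z) + 2*z*sin(2*z) + cos(2*z))/2] = 2*z**2*sin(2*z) = f(z).
F(-3/2) = 3*sin(3)/2 - 7*cos(3)/4; F(-2) = 2*sin(4) - 7*cos(4)/2.
Integral = F(-3/2) - F(-2) = 7*cos(4)/2 + 3*sin(3)/2 - 2*sin(4) - 7*cos(3)/4.

Antiderivative: F(z) = (-2*z**2*cos(2*z) + 2*z*sin(2*z) + cos(2*z))/2; value = 7*cos(4)/2 + 3*sin(3)/2 - 2*sin(4) - 7*cos(3)/4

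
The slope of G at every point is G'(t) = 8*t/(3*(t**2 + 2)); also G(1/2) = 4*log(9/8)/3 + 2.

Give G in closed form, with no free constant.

The substitution u = t**2/2 + 1 works: G'(t) is exactly (dG/du)*(du/dt) for that inner function.
A general antiderivative is 4*log(t**2/2 + 1)/3 + C.
The condition gives C = 4*log(9/8)/3 + 2 - (4*log(9/8)/3) = 2.
So G(t) = 2*(2*log(t**2/2 + 1) + 3)/3.
Check: d/dt[2*(2*log(t**2/2 + 1) + 3)/3] = 8*t/(3*t**2 + 6), which equals G'(t).

G(t) = 2*(2*log(t**2/2 + 1) + 3)/3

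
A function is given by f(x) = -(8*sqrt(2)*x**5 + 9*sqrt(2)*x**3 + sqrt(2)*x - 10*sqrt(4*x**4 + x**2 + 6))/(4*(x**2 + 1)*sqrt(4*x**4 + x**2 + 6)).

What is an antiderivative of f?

For F(x) to be correct the identity F'(x) - f(x) = 0 must hold.
Check: d/dx[(-sqrt(2)*sqrt(4*x**4 + x**2 + 6) + 10*atan(x))/4] = (-8*sqrt(2)*x**5 - 9*sqrt(2)*x**3 - sqrt(2)*x + 10*sqrt(4*x**4 + x**2 + 6))/(4*x**2*sqrt(4*x**4 + x**2 + 6) + 4*sqrt(4*x**4 + x**2 + 6)), which equals f(x).

An antiderivative is F(x) = (-sqrt(2)*sqrt(4*x**4 + x**2 + 6) + 10*atan(x))/4.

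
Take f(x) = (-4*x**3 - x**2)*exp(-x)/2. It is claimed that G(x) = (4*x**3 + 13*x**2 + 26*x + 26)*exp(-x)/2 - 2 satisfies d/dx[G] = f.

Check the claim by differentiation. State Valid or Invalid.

d/dx[G] = (-4*x**3 - x**2)*exp(-x)/2
This equals f(x) exactly, so the claim holds.

Valid - the claim checks out under differentiation.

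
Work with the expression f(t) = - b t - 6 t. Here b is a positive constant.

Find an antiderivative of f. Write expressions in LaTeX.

Integrate term by term and add the pieces.
Check: d/dt[- \frac{b t^{2}}{2} - 3 t^{2}] = - b t - 6 t = f(t).

An antiderivative is F(t) = - \frac{b t^{2}}{2} - 3 t^{2}.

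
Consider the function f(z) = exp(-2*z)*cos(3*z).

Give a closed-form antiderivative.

Recover f(z) by differentiating a candidate F(z); any mismatch rules it out.
Check: d/dz[(3*sin(3*z) - 2*cos(3*z))*exp(-2*z)/13] = exp(-2*z)*cos(3*z) = f(z).

An antiderivative is F(z) = (3*sin(3*z) - 2*cos(3*z))*exp(-2*z)/13.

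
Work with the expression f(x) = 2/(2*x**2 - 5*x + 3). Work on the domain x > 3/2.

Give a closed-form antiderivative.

Factor the denominator ((x - 1)*(2*x - 3)) and decompose: f = 4/(2*x - 3) - 2/(x - 1); each piece integrates to a log, atan, or power term.
Check: d/dx[2*log(x - 3/2) - 2*log(x - 1)] = 2/(2*x**2 - 5*x + 3) = f(x).

An antiderivative is F(x) = 2*log(x - 3/2) - 2*log(x - 1).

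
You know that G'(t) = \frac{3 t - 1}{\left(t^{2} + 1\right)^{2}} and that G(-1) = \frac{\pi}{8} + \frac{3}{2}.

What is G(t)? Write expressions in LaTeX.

Recover the given G'(t) by differentiating a candidate G(t); any mismatch rules it out.
A general antiderivative is \frac{- t - 3}{2 t^{2} + 2} - \frac{\operatorname{atan}{\left(t \right)}}{2} + C.
The condition gives C = \frac{\pi}{8} + \frac{3}{2} - (- \frac{1}{2} + \frac{\pi}{8}) = 2.
So G(t) = \frac{- t - 3}{2 t^{2} + 2} - \frac{\operatorname{atan}{\left(t \right)}}{2} + 2.
Check: d/dt[\frac{- t - 3}{2 t^{2} + 2} - \frac{\operatorname{atan}{\left(t \right)}}{2} + 2] = \frac{3 t - 1}{t^{4} + 2 t^{2} + 1}, which equals G'(t).

G(t) = \frac{- t - 3}{2 t^{2} + 2} - \frac{\operatorname{atan}{\left(t \right)}}{2} + 2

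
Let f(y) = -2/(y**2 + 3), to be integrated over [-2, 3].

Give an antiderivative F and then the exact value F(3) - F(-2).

Recover f(y) by differentiating a candidate F(y); any mismatch rules it out.
F(y) = -2*sqrt(3)*atan(sqrt(3)*y/3)/3 is an antiderivative of f.
Check: d/dy[-2*sqrt(3)*atan(sqrt(3)*y/3)/3] = -2/(y**2 + 3) = f(y).
F(3) = -2*sqrt(3)*pi/9; F(-2) = 2*sqrt(3)*atan(2*sqrt(3)/3)/3.
Integral = F(3) - F(-2) = -2*sqrt(3)*pi/9 - 2*sqrt(3)*atan(2*sqrt(3)/3)/3.

Antiderivative: F(y) = -2*sqrt(3)*atan(sqrt(3)*y/3)/3; value = -2*sqrt(3)*pi/9 - 2*sqrt(3)*atan(2*sqrt(3)/3)/3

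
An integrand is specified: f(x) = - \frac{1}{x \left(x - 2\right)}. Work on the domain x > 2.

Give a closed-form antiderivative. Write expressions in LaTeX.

The denominator factors as x \left(x - 2\right); partial fractions split f into directly integrable pieces: - \frac{1}{2 \left(x - 2\right)} + \frac{1}{2 x}.
Check: d/dx[\frac{\log{\left(x \right)} - \log{\left(x - 2 \right)}}{2}] = - \frac{1}{x^{2} - 2 x}, which equals f(x).

An antiderivative is F(x) = \frac{\log{\left(x \right)} - \log{\left(x - 2 \right)}}{2}.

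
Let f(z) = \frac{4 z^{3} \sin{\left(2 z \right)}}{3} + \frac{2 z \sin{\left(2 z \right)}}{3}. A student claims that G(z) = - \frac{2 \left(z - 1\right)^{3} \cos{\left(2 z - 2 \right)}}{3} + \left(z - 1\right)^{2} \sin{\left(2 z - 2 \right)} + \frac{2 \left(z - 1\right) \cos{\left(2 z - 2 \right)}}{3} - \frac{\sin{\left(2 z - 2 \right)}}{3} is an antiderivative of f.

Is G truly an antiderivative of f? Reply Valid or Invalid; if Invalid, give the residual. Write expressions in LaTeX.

Invalid: d/dz[G] - f = - \frac{4 z^{3} \sin{\left(2 z \right)}}{3} + \frac{4 z^{3} \sin{\left(2 z - 2 \right)}}{3} - 4 z^{2} \sin{\left(2 z - 2 \right)} - \frac{2 z \sin{\left(2 z \right)}}{3} + \frac{14 z \sin{\left(2 z - 2 \right)}}{3} - 2 \sin{\left(2 z - 2 \right)}, which is not 0.

d/dz[G] = \frac{4 z^{3} \sin{\left(2 z - 2 \right)}}{3} - 4 z^{2} \sin{\left(2 z - 2 \right)} + \frac{14 z \sin{\left(2 z - 2 \right)}}{3} - 2 \sin{\left(2 z - 2 \right)}
d/dz[G] - f(z) = - \frac{4 z^{3} \sin{\left(2 z \right)}}{3} + \frac{4 z^{3} \sin{\left(2 z - 2 \right)}}{3} - 4 z^{2} \sin{\left(2 z - 2 \right)} - \frac{2 z \sin{\left(2 z \right)}}{3} + \frac{14 z \sin{\left(2 z - 2 \right)}}{3} - 2 \sin{\left(2 z - 2 \right)} != 0.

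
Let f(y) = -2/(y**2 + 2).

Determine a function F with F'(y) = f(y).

For F(y) to be correct the identity F'(y) - f(y) = 0 must hold.
Check: d/dy[-sqrt(2)*atan(sqrt(2)*y/2)] = -2/(y**2 + 2) = f(y).

An antiderivative is F(y) = -sqrt(2)*atan(sqrt(2)*y/2).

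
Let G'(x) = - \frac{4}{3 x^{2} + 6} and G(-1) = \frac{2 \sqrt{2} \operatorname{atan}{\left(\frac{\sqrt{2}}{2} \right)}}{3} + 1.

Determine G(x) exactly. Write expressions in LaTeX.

Check a candidate G(x) by differentiating: d/dx[G] must match the given G'(x).
A general antiderivative is - \frac{2 \sqrt{2} \operatorname{atan}{\left(\frac{\sqrt{2} x}{2} \right)}}{3} + C.
The condition gives C = \frac{2 \sqrt{2} \operatorname{atan}{\left(\frac{\sqrt{2}}{2} \right)}}{3} + 1 - (\frac{2 \sqrt{2} \operatorname{atan}{\left(\frac{\sqrt{2}}{2} \right)}}{3}) = 1.
So G(x) = - \frac{2 \sqrt{2} \operatorname{atan}{\left(\frac{\sqrt{2} x}{2} \right)}}{3} + 1.
Check: d/dx[- \frac{2 \sqrt{2} \operatorname{atan}{\left(\frac{\sqrt{2} x}{2} \right)}}{3} + 1] = - \frac{4}{3 x^{2} + 6} = G'(x).

G(x) = - \frac{2 \sqrt{2} \operatorname{atan}{\left(\frac{\sqrt{2} x}{2} \right)}}{3} + 1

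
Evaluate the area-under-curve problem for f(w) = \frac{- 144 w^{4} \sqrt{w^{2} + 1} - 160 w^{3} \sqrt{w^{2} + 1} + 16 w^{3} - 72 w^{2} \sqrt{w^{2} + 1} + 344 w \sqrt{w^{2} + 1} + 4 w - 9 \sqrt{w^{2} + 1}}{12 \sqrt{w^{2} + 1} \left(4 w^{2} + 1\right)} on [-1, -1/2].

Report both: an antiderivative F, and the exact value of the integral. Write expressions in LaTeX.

Antiderivative: F(w) = - w^{3} - \frac{5 w^{2}}{3} - \frac{3 w}{4} + \frac{\sqrt{w^{2} + 1}}{3} + 4 \log{\left(4 w^{2} + 1 \right)}; value = - 4 \log{\left(5 \right)} - \frac{\sqrt{2}}{3} + \frac{\sqrt{5}}{6} + 4 \log{\left(2 \right)}

Differentiate the proposed F(w) back; it has to land on f(w) exactly.
F(w) = - w^{3} - \frac{5 w^{2}}{3} - \frac{3 w}{4} + \frac{\sqrt{w^{2} + 1}}{3} + 4 \log{\left(4 w^{2} + 1 \right)} is an antiderivative of f.
Check: d/dw[- w^{3} - \frac{5 w^{2}}{3} - \frac{3 w}{4} + \frac{\sqrt{w^{2} + 1}}{3} + 4 \log{\left(4 w^{2} + 1 \right)}] = \frac{- 144 w^{4} \sqrt{w^{2} + 1} - 160 w^{3} \sqrt{w^{2} + 1} + 16 w^{3} - 72 w^{2} \sqrt{w^{2} + 1} + 344 w \sqrt{w^{2} + 1} + 4 w - 9 \sqrt{w^{2} + 1}}{48 w^{2} \sqrt{w^{2} + 1} + 12 \sqrt{w^{2} + 1}}, which equals f(w).
F(-1/2) = \frac{1}{12} + \frac{\sqrt{5}}{6} + 4 \log{\left(2 \right)}; F(-1) = \frac{1}{12} + \frac{\sqrt{2}}{3} + 4 \log{\left(5 \right)}.
Integral = F(-1/2) - F(-1) = - 4 \log{\left(5 \right)} - \frac{\sqrt{2}}{3} + \frac{\sqrt{5}}{6} + 4 \log{\left(2 \right)}.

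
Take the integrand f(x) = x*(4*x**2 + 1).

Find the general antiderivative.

A candidate is checked by its d/dx: the result must match f(x).
Check: d/dx[x**4 + x**2/2] = 4*x**3 + x, which equals f(x).

F(x) = x**4 + x**2/2 + C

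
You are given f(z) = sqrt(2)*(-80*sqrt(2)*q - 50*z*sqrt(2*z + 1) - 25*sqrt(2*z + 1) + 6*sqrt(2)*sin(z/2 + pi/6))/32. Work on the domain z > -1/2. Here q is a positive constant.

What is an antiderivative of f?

An antiderivative is F(z) = -5*q*z - 5*z**2*sqrt(z + 1/2)/4 - 5*z*sqrt(z + 1/2)/4 - 5*sqrt(z + 1/2)/16 - 3*cos(z/2 + pi/6)/4.

Any candidate F(z) must reproduce f(z) exactly when differentiated.
Check: d/dz[-5*q*z - 5*z**2*sqrt(z + 1/2)/4 - 5*z*sqrt(z + 1/2)/4 - 5*sqrt(z + 1/2)/16 - 3*cos(z/2 + pi/6)/4] = sqrt(2)*(-80*sqrt(2)*q*sqrt(2*z + 1) - 100*z**2 - 100*z + 6*sqrt(2)*sqrt(2*z + 1)*sin(z/2 + pi/6) - 25)/(32*sqrt(2*z + 1)), which equals f(z).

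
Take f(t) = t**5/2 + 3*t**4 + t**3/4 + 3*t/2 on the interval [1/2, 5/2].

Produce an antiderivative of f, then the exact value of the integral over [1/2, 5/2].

Antiderivative: F(t) = t**6/12 + 3*t**5/5 + t**4/16 + 3*t**2/4; value = 13737/160

Integrate term by term and add the pieces.
F(t) = t**6/12 + 3*t**5/5 + t**4/16 + 3*t**2/4 is an antiderivative of f.
Check: d/dt[t**6/12 + 3*t**5/5 + t**4/16 + 3*t**2/4] = t**5/2 + 3*t**4 + t**3/4 + 3*t/2 = f(t).
F(5/2) = 16525/192; F(1/2) = 203/960.
Integral = F(5/2) - F(1/2) = 13737/160.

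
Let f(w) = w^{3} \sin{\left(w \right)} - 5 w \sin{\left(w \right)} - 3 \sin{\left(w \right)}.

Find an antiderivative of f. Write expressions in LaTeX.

An antiderivative is F(w) = - w^{3} \cos{\left(w \right)} + 3 w^{2} \sin{\left(w \right)} + 11 w \cos{\left(w \right)} - 11 \sin{\left(w \right)} + 3 \cos{\left(w \right)}.

The integrand splits into summands that can be handled one at a time.
Check: d/dw[- w^{3} \cos{\left(w \right)} + 3 w^{2} \sin{\left(w \right)} + 11 w \cos{\left(w \right)} - 11 \sin{\left(w \right)} + 3 \cos{\left(w \right)}] = w^{3} \sin{\left(w \right)} - 5 w \sin{\left(w \right)} - 3 \sin{\left(w \right)} = f(w).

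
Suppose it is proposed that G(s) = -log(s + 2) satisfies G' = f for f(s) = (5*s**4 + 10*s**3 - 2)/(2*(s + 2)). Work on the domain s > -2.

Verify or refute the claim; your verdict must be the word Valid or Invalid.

Invalid: d/ds[G] - f = -5*s**3/2, which is not 0.

d/ds[G] = -1/(s + 2)
d/ds[G] - f(s) = -5*s**3/2 != 0.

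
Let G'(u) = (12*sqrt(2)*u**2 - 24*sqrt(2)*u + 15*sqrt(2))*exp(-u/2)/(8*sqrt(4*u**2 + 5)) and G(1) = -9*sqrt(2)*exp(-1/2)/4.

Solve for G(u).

Recognize the product-rule pattern: G'(u) = v'r + vr' with v = -3*sqrt(2*u**2 + 5/2)/2, r = exp(-u/2), so integration by parts undoes it.
A general antiderivative is -3*sqrt(2*u**2 + 5/2)*exp(-u/2)/2 + C.
The condition gives C = -9*sqrt(2)*exp(-1/2)/4 - (-9*sqrt(2)*exp(-1/2)/4) = 0.
So G(u) = -3*sqrt(2*u**2 + 5/2)*exp(-u/2)/2.
Check: d/du[-3*sqrt(2*u**2 + 5/2)*exp(-u/2)/2] = sqrt(2)*(12*u**2 - 24*u + 15)*exp(-u/2)/(8*sqrt(4*u**2 + 5)), which equals G'(u).

G(u) = -3*sqrt(2*u**2 + 5/2)*exp(-u/2)/2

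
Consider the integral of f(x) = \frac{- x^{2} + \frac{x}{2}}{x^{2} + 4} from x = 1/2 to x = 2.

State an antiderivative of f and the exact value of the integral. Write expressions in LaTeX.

Check any antiderivative F(x) by computing F'(x) and comparing it with f(x).
F(x) = - x + \frac{\log{\left(x^{2} + 4 \right)}}{4} + 2 \operatorname{atan}{\left(\frac{x}{2} \right)} is an antiderivative of f.
Check: d/dx[- x + \frac{\log{\left(x^{2} + 4 \right)}}{4} + 2 \operatorname{atan}{\left(\frac{x}{2} \right)}] = \frac{- 2 x^{2} + x}{2 x^{2} + 8}, which equals f(x).
F(2) = -2 + \frac{\log{\left(8 \right)}}{4} + \frac{\pi}{2}; F(1/2) = - \frac{1}{2} + \frac{\log{\left(\frac{17}{4} \right)}}{4} + 2 \operatorname{atan}{\left(\frac{1}{4} \right)}.
Integral = F(2) - F(1/2) = - \frac{3}{2} - 2 \operatorname{atan}{\left(\frac{1}{4} \right)} - \frac{\log{\left(\frac{17}{4} \right)}}{4} + \frac{\log{\left(8 \right)}}{4} + \frac{\pi}{2}.

Antiderivative: F(x) = - x + \frac{\log{\left(x^{2} + 4 \right)}}{4} + 2 \operatorname{atan}{\left(\frac{x}{2} \right)}; value = - \frac{3}{2} - 2 \operatorname{atan}{\left(\frac{1}{4} \right)} - \frac{\log{\left(\frac{17}{4} \right)}}{4} + \frac{\log{\left(8 \right)}}{4} + \frac{\pi}{2}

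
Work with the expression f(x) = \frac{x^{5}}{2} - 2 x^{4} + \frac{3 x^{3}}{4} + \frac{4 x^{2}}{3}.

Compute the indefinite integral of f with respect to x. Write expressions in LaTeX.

F(x) = \frac{x^{6}}{12} - \frac{2 x^{5}}{5} + \frac{3 x^{4}}{16} + \frac{4 x^{3}}{9} + C

The integrand splits into summands that can be handled one at a time.
Check: d/dx[\frac{x^{6}}{12} - \frac{2 x^{5}}{5} + \frac{3 x^{4}}{16} + \frac{4 x^{3}}{9}] = \frac{x^{5}}{2} - 2 x^{4} + \frac{3 x^{3}}{4} + \frac{4 x^{2}}{3} = f(x).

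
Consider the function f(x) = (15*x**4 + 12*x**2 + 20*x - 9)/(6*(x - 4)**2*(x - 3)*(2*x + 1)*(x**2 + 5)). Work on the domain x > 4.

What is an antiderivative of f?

An antiderivative is F(x) = (-1651750*(x - 4)*log(x - 4) + 1669410*(x - 4)*log(x - 3) + 2410*(x - 4)*log(x + 1/2) - 10035*(x - 4)*log(x**2 + 5) - 18378*sqrt(5)*(x - 4)*atan(sqrt(5)*x/5) - 2584890)/(714420*(x - 4)).

The denominator factors as 6*(x - 4)**2*(x - 3)*(2*x + 1)*(x**2 + 5); partial fractions split f into directly integrable pieces: -(223*x + 1021)/(7938*(x**2 + 5)) + 241/(35721*(2*x + 1)) + 229/(98*(x - 3)) - 165175/(71442*(x - 4)) + 4103/(1134*(x - 4)**2).
Check: d/dx[(-1651750*(x - 4)*log(x - 4) + 1669410*(x - 4)*log(x - 3) + 2410*(x - 4)*log(x + 1/2) - 10035*(x - 4)*log(x**2 + 5) - 18378*sqrt(5)*(x - 4)*atan(sqrt(5)*x/5) - 2584890)/(714420*(x - 4))] = (15*x**4 + 12*x**2 + 20*x - 9)/(12*x**6 - 126*x**5 + 474*x**4 - 966*x**3 + 1782*x**2 - 1680*x - 1440), which equals f(x).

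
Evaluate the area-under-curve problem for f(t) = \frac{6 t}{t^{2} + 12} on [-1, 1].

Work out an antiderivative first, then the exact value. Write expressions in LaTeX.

f matches the chain-rule pattern g'(h)*h' with inner function h(t) = \frac{t^{2}}{2} + 6; substituting u = h(t) collapses the integral.
F(t) = 3 \log{\left(\frac{t^{2}}{2} + 6 \right)} is an antiderivative of f.
Check: d/dt[3 \log{\left(\frac{t^{2}}{2} + 6 \right)}] = \frac{6 t}{t^{2} + 12} = f(t).
F(1) = 3 \log{\left(\frac{13}{2} \right)}; F(-1) = 3 \log{\left(\frac{13}{2} \right)}.
Integral = F(1) - F(-1) = 0.

Antiderivative: F(t) = 3 \log{\left(\frac{t^{2}}{2} + 6 \right)}; value = 0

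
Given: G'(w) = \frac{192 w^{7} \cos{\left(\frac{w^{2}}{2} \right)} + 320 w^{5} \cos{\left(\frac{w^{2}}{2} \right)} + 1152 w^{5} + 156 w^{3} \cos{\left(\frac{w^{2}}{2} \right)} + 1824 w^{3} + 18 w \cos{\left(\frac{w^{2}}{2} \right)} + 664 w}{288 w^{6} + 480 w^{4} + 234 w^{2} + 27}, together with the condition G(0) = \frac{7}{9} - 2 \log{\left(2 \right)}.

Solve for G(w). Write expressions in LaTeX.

Recover the given G'(w) by differentiating a candidate G(w); any mismatch rules it out.
A general antiderivative is 2 \log{\left(3 w^{2} + \frac{1}{2} \right)} + \frac{2 \sin{\left(\frac{w^{2}}{2} \right)}}{3} - \frac{1}{3 \left(2 w^{2} + \frac{3}{2}\right)} + C.
The condition gives C = \frac{7}{9} - 2 \log{\left(2 \right)} - (- 2 \log{\left(2 \right)} - \frac{2}{9}) = 1.
So G(w) = 2 \log{\left(3 w^{2} + \frac{1}{2} \right)} + \frac{2 \sin{\left(\frac{w^{2}}{2} \right)}}{3} + 1 - \frac{1}{3 \left(2 w^{2} + \frac{3}{2}\right)}.
Check: d/dw[2 \log{\left(3 w^{2} + \frac{1}{2} \right)} + \frac{2 \sin{\left(\frac{w^{2}}{2} \right)}}{3} + 1 - \frac{1}{3 \left(2 w^{2} + \frac{3}{2}\right)}] = \frac{192 w^{7} \cos{\left(\frac{w^{2}}{2} \right)} + 320 w^{5} \cos{\left(\frac{w^{2}}{2} \right)} + 1152 w^{5} + 156 w^{3} \cos{\left(\frac{w^{2}}{2} \right)} + 1824 w^{3} + 18 w \cos{\left(\frac{w^{2}}{2} \right)} + 664 w}{288 w^{6} + 480 w^{4} + 234 w^{2} + 27} = G'(w).

G(w) = 2 \log{\left(3 w^{2} + \frac{1}{2} \right)} + \frac{2 \sin{\left(\frac{w^{2}}{2} \right)}}{3} + 1 - \frac{1}{3 \left(2 w^{2} + \frac{3}{2}\right)}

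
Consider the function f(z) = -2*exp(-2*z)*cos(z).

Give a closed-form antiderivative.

Check any antiderivative F(z) by computing F'(z) and comparing it with f(z).
Check: d/dz[-2*exp(-2*z)*sin(z)/5 + 4*exp(-2*z)*cos(z)/5] = -2*exp(-2*z)*cos(z) = f(z).

An antiderivative is F(z) = -2*exp(-2*z)*sin(z)/5 + 4*exp(-2*z)*cos(z)/5.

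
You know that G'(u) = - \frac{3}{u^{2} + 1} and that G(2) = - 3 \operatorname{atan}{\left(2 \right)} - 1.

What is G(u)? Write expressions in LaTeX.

Whatever form G(u) takes, its d/du must return the stated G'(u).
A general antiderivative is - 3 \operatorname{atan}{\left(u \right)} + C.
The condition gives C = - 3 \operatorname{atan}{\left(2 \right)} - 1 - (- 3 \operatorname{atan}{\left(2 \right)}) = -1.
So G(u) = - 3 \operatorname{atan}{\left(u \right)} - 1.
Check: d/du[- 3 \operatorname{atan}{\left(u \right)} - 1] = - \frac{3}{u^{2} + 1} = G'(u).

G(u) = - 3 \operatorname{atan}{\left(u \right)} - 1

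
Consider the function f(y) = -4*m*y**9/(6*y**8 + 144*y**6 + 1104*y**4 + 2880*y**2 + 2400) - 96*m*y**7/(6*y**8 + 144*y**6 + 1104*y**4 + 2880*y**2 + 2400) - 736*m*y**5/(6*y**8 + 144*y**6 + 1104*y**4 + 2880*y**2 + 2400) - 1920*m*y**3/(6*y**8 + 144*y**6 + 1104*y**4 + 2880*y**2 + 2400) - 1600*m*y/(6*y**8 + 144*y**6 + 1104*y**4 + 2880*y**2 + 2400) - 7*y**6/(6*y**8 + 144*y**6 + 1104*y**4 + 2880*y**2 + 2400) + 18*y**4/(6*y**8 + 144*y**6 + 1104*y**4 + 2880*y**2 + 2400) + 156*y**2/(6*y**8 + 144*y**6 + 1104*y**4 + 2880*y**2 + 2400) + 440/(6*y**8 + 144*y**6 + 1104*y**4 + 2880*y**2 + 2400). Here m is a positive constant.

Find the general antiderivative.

Integrate term by term and add the pieces.
Check: d/dy[(-2*m*y**6 - 24*m*y**4 - 40*m*y**2 + 7*y**3 + 22*y)/(6*y**4 + 72*y**2 + 120)] = (-4*m*y**9 - 96*m*y**7 - 736*m*y**5 - 1920*m*y**3 - 1600*m*y - 7*y**6 + 18*y**4 + 156*y**2 + 440)/(6*y**8 + 144*y**6 + 1104*y**4 + 2880*y**2 + 2400), which equals f(y).

F(y) = (-2*m*y**6 - 24*m*y**4 - 40*m*y**2 + 7*y**3 + 22*y)/(6*y**4 + 72*y**2 + 120) + C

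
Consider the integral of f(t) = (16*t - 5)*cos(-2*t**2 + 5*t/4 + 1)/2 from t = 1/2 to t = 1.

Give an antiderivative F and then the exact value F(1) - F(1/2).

f matches the chain-rule pattern g'(h)*h' with inner function h(t) = -2*t**2 + 5*t/4 + 1; substituting u = h(t) collapses the integral.
F(t) = -2*sin(-2*t**2 + 5*t/4 + 1) is an antiderivative of f.
Check: d/dt[-2*sin(-2*t**2 + 5*t/4 + 1)] = 8*t*cos(-2*t**2 + 5*t/4 + 1) - 5*cos(-2*t**2 + 5*t/4 + 1)/2, which equals f(t).
F(1) = -2*sin(1/4); F(1/2) = -2*sin(9/8).
Integral = F(1) - F(1/2) = -2*sin(1/4) + 2*sin(9/8).

Antiderivative: F(t) = -2*sin(-2*t**2 + 5*t/4 + 1); value = -2*sin(1/4) + 2*sin(9/8)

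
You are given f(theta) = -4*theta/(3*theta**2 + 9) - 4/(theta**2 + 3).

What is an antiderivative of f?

The integrand splits into summands that can be handled one at a time.
Check: d/dtheta[-2*log(theta**2 + 3)/3 - 4*sqrt(3)*atan(sqrt(3)*theta/3)/3] = (-4*theta - 12)/(3*theta**2 + 9), which equals f(theta).

An antiderivative is F(theta) = -2*log(theta**2 + 3)/3 - 4*sqrt(3)*atan(sqrt(3)*theta/3)/3.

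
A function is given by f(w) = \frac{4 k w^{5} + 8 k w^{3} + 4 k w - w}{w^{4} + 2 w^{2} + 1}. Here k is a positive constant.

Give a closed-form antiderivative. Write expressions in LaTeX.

An antiderivative is F(w) = \frac{4 k w^{4} + 4 k w^{2} + 1}{2 w^{2} + 2}.

Recover f(w) by differentiating a candidate F(w); any mismatch rules it out.
Check: d/dw[\frac{4 k w^{4} + 4 k w^{2} + 1}{2 w^{2} + 2}] = \frac{4 k w^{5} + 8 k w^{3} + 4 k w - w}{w^{4} + 2 w^{2} + 1} = f(w).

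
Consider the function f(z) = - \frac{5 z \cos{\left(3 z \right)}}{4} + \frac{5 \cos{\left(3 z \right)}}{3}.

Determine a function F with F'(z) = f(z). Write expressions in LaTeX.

An antiderivative is F(z) = - \frac{5 z \sin{\left(3 z \right)}}{12} + \frac{5 \sin{\left(3 z \right)}}{9} - \frac{5 \cos{\left(3 z \right)}}{36}.

Integrate term by term and add the pieces.
Check: d/dz[- \frac{5 z \sin{\left(3 z \right)}}{12} + \frac{5 \sin{\left(3 z \right)}}{9} - \frac{5 \cos{\left(3 z \right)}}{36}] = - \frac{5 z \cos{\left(3 z \right)}}{4} + \frac{5 \cos{\left(3 z \right)}}{3} = f(z).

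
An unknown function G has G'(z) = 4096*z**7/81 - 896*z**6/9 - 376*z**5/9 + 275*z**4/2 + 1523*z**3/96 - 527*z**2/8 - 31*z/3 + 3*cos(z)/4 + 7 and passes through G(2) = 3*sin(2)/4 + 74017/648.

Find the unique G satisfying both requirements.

Integrate term by term and add the pieces.
A general antiderivative is -4*z**3/3 - 5*z**2/4 + z + 2*(4*z**2/3 - 3*z/4 - 1)**4 + 3*sin(z)/4 + C.
The condition gives C = 3*sin(2)/4 + 74017/648 - (3*sin(2)/4 + 74665/648) = -1.
So G(z) = 512*z**8/81 - 128*z**7/9 - 188*z**6/27 + 55*z**5/2 + 1523*z**4/384 - 527*z**3/24 - 31*z**2/6 + 7*z + 3*sin(z)/4 + 1.
Check: d/dz[512*z**8/81 - 128*z**7/9 - 188*z**6/27 + 55*z**5/2 + 1523*z**4/384 - 527*z**3/24 - 31*z**2/6 + 7*z + 3*sin(z)/4 + 1] = 4096*z**7/81 - 896*z**6/9 - 376*z**5/9 + 275*z**4/2 + 1523*z**3/96 - 527*z**2/8 - 31*z/3 + 3*cos(z)/4 + 7 = G'(z).

G(z) = 512*z**8/81 - 128*z**7/9 - 188*z**6/27 + 55*z**5/2 + 1523*z**4/384 - 527*z**3/24 - 31*z**2/6 + 7*z + 3*sin(z)/4 + 1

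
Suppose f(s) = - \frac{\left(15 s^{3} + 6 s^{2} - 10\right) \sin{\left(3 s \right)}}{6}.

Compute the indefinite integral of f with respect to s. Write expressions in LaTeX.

F(s) = \frac{5 s^{3} \cos{\left(3 s \right)}}{6} - \frac{5 s^{2} \sin{\left(3 s \right)}}{6} + \frac{s^{2} \cos{\left(3 s \right)}}{3} - \frac{2 s \sin{\left(3 s \right)}}{9} - \frac{5 s \cos{\left(3 s \right)}}{9} + \frac{5 \sin{\left(3 s \right)}}{27} - \frac{17 \cos{\left(3 s \right)}}{27} + C

A candidate is checked by its d/ds: the result must match f(s).
Check: d/ds[\frac{5 s^{3} \cos{\left(3 s \right)}}{6} - \frac{5 s^{2} \sin{\left(3 s \right)}}{6} + \frac{s^{2} \cos{\left(3 s \right)}}{3} - \frac{2 s \sin{\left(3 s \right)}}{9} - \frac{5 s \cos{\left(3 s \right)}}{9} + \frac{5 \sin{\left(3 s \right)}}{27} - \frac{17 \cos{\left(3 s \right)}}{27}] = - \frac{5 s^{3} \sin{\left(3 s \right)}}{2} - s^{2} \sin{\left(3 s \right)} + \frac{5 \sin{\left(3 s \right)}}{3}, which equals f(s).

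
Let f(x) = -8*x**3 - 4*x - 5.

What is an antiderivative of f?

An antiderivative is F(x) = -2*x**4 - 2*x**2 - 5*x.

The integrand splits into summands that can be handled one at a time.
Check: d/dx[-2*x**4 - 2*x**2 - 5*x] = -8*x**3 - 4*x - 5 = f(x).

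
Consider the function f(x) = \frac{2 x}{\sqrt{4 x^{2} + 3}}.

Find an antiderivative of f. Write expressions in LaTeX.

The substitution u = 4 x^{2} + 3 works: f is exactly (dF/du)*(du/dx) for that inner function.
Check: d/dx[\frac{\sqrt{4 x^{2} + 3}}{2}] = \frac{2 x}{\sqrt{4 x^{2} + 3}} = f(x).

An antiderivative is F(x) = \frac{\sqrt{4 x^{2} + 3}}{2}.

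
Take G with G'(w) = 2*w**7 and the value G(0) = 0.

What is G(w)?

The proposed G(w) is checked by its d/dw: the result must match the given G'(w).
A general antiderivative is w**8/4 + C.
The condition gives C = 0 - (0) = 0.
So G(w) = w**8/4.
Check: d/dw[w**8/4] = 2*w**7 = G'(w).

G(w) = w**8/4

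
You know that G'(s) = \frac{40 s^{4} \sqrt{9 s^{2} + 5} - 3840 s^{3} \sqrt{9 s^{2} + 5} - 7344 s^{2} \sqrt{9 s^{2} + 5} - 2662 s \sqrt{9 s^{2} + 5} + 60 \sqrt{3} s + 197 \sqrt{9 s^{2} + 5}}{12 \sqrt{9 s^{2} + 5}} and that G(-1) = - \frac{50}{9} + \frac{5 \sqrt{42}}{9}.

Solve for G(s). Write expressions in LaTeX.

G(s) = \frac{24 s^{5} - 2880 s^{4} - 7344 s^{3} - 3993 s^{2} + 591 s + 20 \sqrt{3} \sqrt{9 s^{2} + 5} - 56}{36}

Any candidate G(s) must reproduce the stated G'(s) exactly.
A general antiderivative is \frac{2 s^{5}}{3} - 4 s^{3} + \frac{3 s^{2}}{4} - \frac{s}{4} + \frac{5 \sqrt{3 s^{2} + \frac{5}{3}}}{3} - 5 \left(- 4 s^{2} - 5 s + \frac{1}{3}\right)^{2} - 1 + C.
The condition gives C = - \frac{50}{9} + \frac{5 \sqrt{42}}{9} - (- \frac{50}{9} + \frac{5 \sqrt{42}}{9}) = 0.
So G(s) = \frac{24 s^{5} - 2880 s^{4} - 7344 s^{3} - 3993 s^{2} + 591 s + 20 \sqrt{3} \sqrt{9 s^{2} + 5} - 56}{36}.
Check: d/ds[\frac{24 s^{5} - 2880 s^{4} - 7344 s^{3} - 3993 s^{2} + 591 s + 20 \sqrt{3} \sqrt{9 s^{2} + 5} - 56}{36}] = \frac{40 s^{4} \sqrt{9 s^{2} + 5} - 3840 s^{3} \sqrt{9 s^{2} + 5} - 7344 s^{2} \sqrt{9 s^{2} + 5} - 2662 s \sqrt{9 s^{2} + 5} + 60 \sqrt{3} s + 197 \sqrt{9 s^{2} + 5}}{12 \sqrt{9 s^{2} + 5}} = G'(s).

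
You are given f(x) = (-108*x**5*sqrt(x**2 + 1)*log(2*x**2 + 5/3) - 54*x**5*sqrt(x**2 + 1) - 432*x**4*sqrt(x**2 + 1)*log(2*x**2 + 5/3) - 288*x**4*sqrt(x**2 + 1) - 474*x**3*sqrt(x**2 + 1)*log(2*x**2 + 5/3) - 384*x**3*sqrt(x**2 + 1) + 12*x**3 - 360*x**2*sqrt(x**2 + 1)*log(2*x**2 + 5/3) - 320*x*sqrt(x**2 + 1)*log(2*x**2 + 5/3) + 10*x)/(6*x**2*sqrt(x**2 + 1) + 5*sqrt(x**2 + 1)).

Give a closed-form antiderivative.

An antiderivative is F(x) = -9*x**4*log(2*x**2 + 5/3)/2 - 24*x**3*log(2*x**2 + 5/3) - 32*x**2*log(2*x**2 + 5/3) + 2*sqrt(x**2 + 1).

For F(x) to be correct the identity F'(x) - f(x) = 0 must hold.
Check: d/dx[-9*x**4*log(2*x**2 + 5/3)/2 - 24*x**3*log(2*x**2 + 5/3) - 32*x**2*log(2*x**2 + 5/3) + 2*sqrt(x**2 + 1)] = (-108*x**5*sqrt(x**2 + 1)*log(2*x**2 + 5/3) - 54*x**5*sqrt(x**2 + 1) - 432*x**4*sqrt(x**2 + 1)*log(2*x**2 + 5/3) - 288*x**4*sqrt(x**2 + 1) - 474*x**3*sqrt(x**2 + 1)*log(2*x**2 + 5/3) - 384*x**3*sqrt(x**2 + 1) + 12*x**3 - 360*x**2*sqrt(x**2 + 1)*log(2*x**2 + 5/3) - 320*x*sqrt(x**2 + 1)*log(2*x**2 + 5/3) + 10*x)/(6*x**2*sqrt(x**2 + 1) + 5*sqrt(x**2 + 1)) = f(x).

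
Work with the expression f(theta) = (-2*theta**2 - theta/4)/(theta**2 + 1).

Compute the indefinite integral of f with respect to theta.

For F(theta) to be correct the identity F'(theta) - f(theta) = 0 must hold.
Check: d/dtheta[-2*theta - log(theta**2 + 1)/8 + 2*atan(theta)] = (-8*theta**2 - theta)/(4*theta**2 + 4), which equals f(theta).

F(theta) = -2*theta - log(theta**2 + 1)/8 + 2*atan(theta) + C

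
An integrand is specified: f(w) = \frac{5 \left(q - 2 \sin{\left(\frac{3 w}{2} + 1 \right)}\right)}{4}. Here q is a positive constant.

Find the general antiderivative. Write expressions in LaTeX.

F(w) = \frac{5 \left(3 q w + 4 \cos{\left(\frac{3 w}{2} + 1 \right)}\right)}{12} + C

Differentiate the proposed F(w) back; it has to land on f(w) exactly.
Check: d/dw[\frac{5 \left(3 q w + 4 \cos{\left(\frac{3 w}{2} + 1 \right)}\right)}{12}] = \frac{5 q}{4} - \frac{5 \sin{\left(\frac{3 w}{2} + 1 \right)}}{2}, which equals f(w).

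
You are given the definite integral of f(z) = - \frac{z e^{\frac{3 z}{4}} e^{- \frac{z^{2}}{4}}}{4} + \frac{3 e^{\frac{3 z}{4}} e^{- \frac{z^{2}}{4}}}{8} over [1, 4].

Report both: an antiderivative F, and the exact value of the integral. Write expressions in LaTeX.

f matches the chain-rule pattern g'(h)*h' with inner function h(z) = - \frac{z^{2}}{4} + \frac{3 z}{4}; substituting u = h(z) collapses the integral.
F(z) = \frac{e^{\frac{3 z}{4}} e^{- \frac{z^{2}}{4}}}{2} is an antiderivative of f.
Check: d/dz[\frac{e^{\frac{3 z}{4}} e^{- \frac{z^{2}}{4}}}{2}] = \frac{\left(- 2 z e^{\frac{3 z}{4}} + 3 e^{\frac{3 z}{4}}\right) e^{- \frac{z^{2}}{4}}}{8}, which equals f(z).
F(4) = \frac{1}{2 e}; F(1) = \frac{e^{\frac{1}{2}}}{2}.
Integral = F(4) - F(1) = - \frac{e^{\frac{1}{2}}}{2} + \frac{1}{2 e}.

Antiderivative: F(z) = \frac{e^{\frac{3 z}{4}} e^{- \frac{z^{2}}{4}}}{2}; value = - \frac{e^{\frac{1}{2}}}{2} + \frac{1}{2 e}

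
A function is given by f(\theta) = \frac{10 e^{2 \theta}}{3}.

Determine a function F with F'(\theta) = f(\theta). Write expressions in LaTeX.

Differentiate the proposed F(\theta) back; it has to land on f(\theta) exactly.
Check: d/d\theta[\frac{5 e^{2 \theta}}{3}] = \frac{10 e^{2 \theta}}{3} = f(\theta).

An antiderivative is F(\theta) = \frac{5 e^{2 \theta}}{3}.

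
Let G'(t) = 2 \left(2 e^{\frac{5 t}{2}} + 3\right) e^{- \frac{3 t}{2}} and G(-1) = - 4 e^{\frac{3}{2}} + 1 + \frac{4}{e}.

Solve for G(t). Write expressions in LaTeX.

G(t) = \left(4 e^{\frac{5 t}{2}} + e^{\frac{3 t}{2}} - 4\right) e^{- \frac{3 t}{2}}

Check a candidate G(t) by differentiating: d/dt[G] must match the given G'(t).
A general antiderivative is 4 e^{t} - 4 e^{- \frac{3 t}{2}} + C.
The condition gives C = - 4 e^{\frac{3}{2}} + 1 + \frac{4}{e} - (- 4 e^{\frac{3}{2}} + \frac{4}{e}) = 1.
So G(t) = \left(4 e^{\frac{5 t}{2}} + e^{\frac{3 t}{2}} - 4\right) e^{- \frac{3 t}{2}}.
Check: d/dt[\left(4 e^{\frac{5 t}{2}} + e^{\frac{3 t}{2}} - 4\right) e^{- \frac{3 t}{2}}] = \left(4 e^{\frac{5 t}{2}} + 6\right) e^{- \frac{3 t}{2}}, which equals G'(t).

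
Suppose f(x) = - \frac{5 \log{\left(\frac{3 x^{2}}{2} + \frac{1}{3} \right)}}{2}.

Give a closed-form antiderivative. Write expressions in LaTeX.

A candidate is checked by its d/dx: the result must match f(x).
Check: d/dx[- \frac{5 x \log{\left(\frac{3 x^{2}}{2} + \frac{1}{3} \right)}}{2} + 5 x - \frac{5 \sqrt{2} \operatorname{atan}{\left(\frac{3 \sqrt{2} x}{2} \right)}}{3}] = - \frac{5 \log{\left(9 x^{2} + 2 \right)}}{2} + \frac{5 \log{\left(6 \right)}}{2}, which equals f(x).

An antiderivative is F(x) = - \frac{5 x \log{\left(\frac{3 x^{2}}{2} + \frac{1}{3} \right)}}{2} + 5 x - \frac{5 \sqrt{2} \operatorname{atan}{\left(\frac{3 \sqrt{2} x}{2} \right)}}{3}.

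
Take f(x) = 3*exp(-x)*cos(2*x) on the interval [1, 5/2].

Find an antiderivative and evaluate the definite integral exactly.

Antiderivative: F(x) = -3*(-2*sin(2*x) + cos(2*x))*exp(-x)/5; value = -6*exp(-1)*sin(2)/5 + 6*exp(-5/2)*sin(5)/5 + 3*exp(-1)*cos(2)/5 - 3*exp(-5/2)*cos(5)/5

Since d/dx undoes antidifferentiation here, F'(x) = f(x) is required of F(x).
F(x) = -3*(-2*sin(2*x) + cos(2*x))*exp(-x)/5 is an antiderivative of f.
Check: d/dx[-3*(-2*sin(2*x) + cos(2*x))*exp(-x)/5] = 3*exp(-x)*cos(2*x) = f(x).
F(5/2) = 6*exp(-5/2)*sin(5)/5 - 3*exp(-5/2)*cos(5)/5; F(1) = -3*exp(-1)*cos(2)/5 + 6*exp(-1)*sin(2)/5.
Integral = F(5/2) - F(1) = -6*exp(-1)*sin(2)/5 + 6*exp(-5/2)*sin(5)/5 + 3*exp(-1)*cos(2)/5 - 3*exp(-5/2)*cos(5)/5.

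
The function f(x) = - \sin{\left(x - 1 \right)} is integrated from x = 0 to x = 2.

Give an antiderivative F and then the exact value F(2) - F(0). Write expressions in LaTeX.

A first test for any F(x): its x-derivative must equal f(x) identically.
F(x) = \cos{\left(x - 1 \right)} is an antiderivative of f.
Check: d/dx[\cos{\left(x - 1 \right)}] = - \sin{\left(x - 1 \right)} = f(x).
F(2) = \cos{\left(1 \right)}; F(0) = \cos{\left(1 \right)}.
Integral = F(2) - F(0) = 0.

Antiderivative: F(x) = \cos{\left(x - 1 \right)}; value = 0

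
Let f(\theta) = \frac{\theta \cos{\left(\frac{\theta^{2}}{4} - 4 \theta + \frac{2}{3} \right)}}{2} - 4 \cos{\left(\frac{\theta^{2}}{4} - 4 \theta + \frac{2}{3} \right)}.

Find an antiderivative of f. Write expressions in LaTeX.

The substitution u = \frac{\theta^{2}}{4} - 4 \theta + \frac{2}{3} works: f is exactly (dF/du)*(du/d\theta) for that inner function.
Check: d/d\theta[\sin{\left(\frac{\theta^{2}}{4} - 4 \theta + \frac{2}{3} \right)}] = \frac{\theta \cos{\left(\frac{\theta^{2}}{4} - 4 \theta + \frac{2}{3} \right)}}{2} - 4 \cos{\left(\frac{\theta^{2}}{4} - 4 \theta + \frac{2}{3} \right)} = f(\theta).

An antiderivative is F(\theta) = \sin{\left(\frac{\theta^{2}}{4} - 4 \theta + \frac{2}{3} \right)}.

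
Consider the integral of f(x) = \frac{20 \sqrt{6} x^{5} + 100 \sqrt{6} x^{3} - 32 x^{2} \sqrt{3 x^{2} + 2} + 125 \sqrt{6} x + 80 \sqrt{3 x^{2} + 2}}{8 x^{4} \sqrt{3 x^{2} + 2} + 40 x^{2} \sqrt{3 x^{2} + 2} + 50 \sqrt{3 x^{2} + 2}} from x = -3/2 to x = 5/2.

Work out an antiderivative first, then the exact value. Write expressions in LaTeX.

Recover f(x) by differentiating a candidate F(x); any mismatch rules it out.
F(x) = \frac{10 \sqrt{6} x^{2} \sqrt{3 x^{2} + 2} + 48 x + 25 \sqrt{6} \sqrt{3 x^{2} + 2}}{12 x^{2} + 30} is an antiderivative of f.
Check: d/dx[\frac{10 \sqrt{6} x^{2} \sqrt{3 x^{2} + 2} + 48 x + 25 \sqrt{6} \sqrt{3 x^{2} + 2}}{12 x^{2} + 30}] = \frac{20 \sqrt{6} x^{5} + 100 \sqrt{6} x^{3} - 32 x^{2} \sqrt{3 x^{2} + 2} + 125 \sqrt{6} x + 80 \sqrt{3 x^{2} + 2}}{8 x^{4} \sqrt{3 x^{2} + 2} + 40 x^{2} \sqrt{3 x^{2} + 2} + 50 \sqrt{3 x^{2} + 2}} = f(x).
F(5/2) = \frac{8}{7} + \frac{5 \sqrt{498}}{12}; F(-3/2) = - \frac{24}{19} + \frac{5 \sqrt{210}}{12}.
Integral = F(5/2) - F(-3/2) = - \frac{5 \sqrt{210}}{12} + \frac{320}{133} + \frac{5 \sqrt{498}}{12}.

Antiderivative: F(x) = \frac{10 \sqrt{6} x^{2} \sqrt{3 x^{2} + 2} + 48 x + 25 \sqrt{6} \sqrt{3 x^{2} + 2}}{12 x^{2} + 30}; value = - \frac{5 \sqrt{210}}{12} + \frac{320}{133} + \frac{5 \sqrt{498}}{12}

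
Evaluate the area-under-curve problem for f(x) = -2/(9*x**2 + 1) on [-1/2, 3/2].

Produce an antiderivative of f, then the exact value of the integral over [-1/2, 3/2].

Check any antiderivative F(x) by computing F'(x) and comparing it with f(x).
F(x) = -2*atan(3*x)/3 is an antiderivative of f.
Check: d/dx[-2*atan(3*x)/3] = -2/(9*x**2 + 1) = f(x).
F(3/2) = -2*atan(9/2)/3; F(-1/2) = 2*atan(3/2)/3.
Integral = F(3/2) - F(-1/2) = -2*atan(9/2)/3 - 2*atan(3/2)/3.

Antiderivative: F(x) = -2*atan(3*x)/3; value = -2*atan(9/2)/3 - 2*atan(3/2)/3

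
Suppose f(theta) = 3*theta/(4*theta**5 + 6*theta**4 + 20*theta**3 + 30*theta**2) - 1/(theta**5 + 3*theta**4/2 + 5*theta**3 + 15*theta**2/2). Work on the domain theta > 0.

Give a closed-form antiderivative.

The denominator factors as 2*theta**2*(2*theta + 3)*(theta**2 + 5); partial fractions split f into directly integrable pieces: -(17*theta + 18)/(290*(theta**2 + 5)) - 68/(261*(2*theta + 3)) + 17/(90*theta) - 2/(15*theta**2).
Check: d/dtheta[(4930*theta*log(theta) - 3400*theta*log(theta + 3/2) - 765*theta*log(theta**2 + 5) - 324*sqrt(5)*theta*atan(sqrt(5)*theta/5) + 3480)/(26100*theta)] = (3*theta - 4)/(4*theta**5 + 6*theta**4 + 20*theta**3 + 30*theta**2), which equals f(theta).

An antiderivative is F(theta) = (4930*theta*log(theta) - 3400*theta*log(theta + 3/2) - 765*theta*log(theta**2 + 5) - 324*sqrt(5)*theta*atan(sqrt(5)*theta/5) + 3480)/(26100*theta).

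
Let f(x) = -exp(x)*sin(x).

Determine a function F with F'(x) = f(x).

Any candidate F(x) must reproduce f(x) exactly when differentiated.
Check: d/dx[(-sin(x) + cos(x))*exp(x)/2] = -exp(x)*sin(x) = f(x).

An antiderivative is F(x) = (-sin(x) + cos(x))*exp(x)/2.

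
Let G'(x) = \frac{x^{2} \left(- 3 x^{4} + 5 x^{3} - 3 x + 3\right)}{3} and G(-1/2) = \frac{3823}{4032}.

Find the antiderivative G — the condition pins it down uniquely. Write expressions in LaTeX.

Differentiate the proposed G(x) back; it has to land on the given G'(x).
A general antiderivative is - \frac{x^{7}}{7} + \frac{5 x^{6}}{18} - \frac{x^{4}}{4} + \frac{x^{3}}{3} + C.
The condition gives C = \frac{3823}{4032} - (- \frac{209}{4032}) = 1.
So G(x) = - \frac{36 x^{7} - 70 x^{6} + 63 x^{4} - 84 x^{3} - 252}{252}.
Check: d/dx[- \frac{36 x^{7} - 70 x^{6} + 63 x^{4} - 84 x^{3} - 252}{252}] = - x^{6} + \frac{5 x^{5}}{3} - x^{3} + x^{2}, which equals G'(x).

G(x) = - \frac{36 x^{7} - 70 x^{6} + 63 x^{4} - 84 x^{3} - 252}{252}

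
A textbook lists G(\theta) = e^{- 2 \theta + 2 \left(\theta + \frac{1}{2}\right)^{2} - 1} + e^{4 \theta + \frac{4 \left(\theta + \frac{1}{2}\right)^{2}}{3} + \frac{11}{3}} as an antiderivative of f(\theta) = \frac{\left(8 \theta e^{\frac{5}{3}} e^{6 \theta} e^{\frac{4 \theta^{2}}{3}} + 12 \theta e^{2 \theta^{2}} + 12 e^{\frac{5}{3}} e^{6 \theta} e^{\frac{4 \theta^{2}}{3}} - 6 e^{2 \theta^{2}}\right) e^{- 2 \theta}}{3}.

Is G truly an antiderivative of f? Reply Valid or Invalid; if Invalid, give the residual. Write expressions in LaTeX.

d/d\theta[G] = \frac{\left(8 \theta e^{\frac{9}{2}} e^{\frac{16 \theta}{3}} e^{- \frac{2 \theta^{2}}{3}} + 12 \theta + 16 e^{\frac{9}{2}} e^{\frac{16 \theta}{3}} e^{- \frac{2 \theta^{2}}{3}}\right) e^{2 \theta^{2}}}{3 e^{\frac{1}{2}}}
d/d\theta[G] - f(\theta) = \frac{\left(8 \theta e^{\frac{9}{2}} e^{\frac{22 \theta}{3}} e^{- \frac{2 \theta^{2}}{3}} - 8 \theta e^{\frac{13}{6}} e^{6 \theta} e^{- \frac{2 \theta^{2}}{3}} + 12 \theta e^{2 \theta} - 12 \theta e^{\frac{1}{2}} + 16 e^{\frac{9}{2}} e^{\frac{22 \theta}{3}} e^{- \frac{2 \theta^{2}}{3}} - 12 e^{\frac{13}{6}} e^{6 \theta} e^{- \frac{2 \theta^{2}}{3}} + 6 e^{\frac{1}{2}}\right) e^{- 2 \theta} e^{2 \theta^{2}}}{3 e^{\frac{1}{2}}} != 0.

Invalid: d/d\theta[G] - f = \frac{\left(8 \theta e^{\frac{9}{2}} e^{\frac{22 \theta}{3}} e^{- \frac{2 \theta^{2}}{3}} - 8 \theta e^{\frac{13}{6}} e^{6 \theta} e^{- \frac{2 \theta^{2}}{3}} + 12 \theta e^{2 \theta} - 12 \theta e^{\frac{1}{2}} + 16 e^{\frac{9}{2}} e^{\frac{22 \theta}{3}} e^{- \frac{2 \theta^{2}}{3}} - 12 e^{\frac{13}{6}} e^{6 \theta} e^{- \frac{2 \theta^{2}}{3}} + 6 e^{\frac{1}{2}}\right) e^{- 2 \theta} e^{2 \theta^{2}}}{3 e^{\frac{1}{2}}}, which is not 0.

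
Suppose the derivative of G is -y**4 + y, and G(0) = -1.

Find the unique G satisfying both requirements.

G(y) = -(2*y**5 - 5*y**2 + 10)/10

The integrand splits into summands that can be handled one at a time.
A general antiderivative is -y**5/5 + y**2/2 + C.
The condition gives C = -1 - (0) = -1.
So G(y) = -(2*y**5 - 5*y**2 + 10)/10.
Check: d/dy[-(2*y**5 - 5*y**2 + 10)/10] = -y**4 + y = G'(y).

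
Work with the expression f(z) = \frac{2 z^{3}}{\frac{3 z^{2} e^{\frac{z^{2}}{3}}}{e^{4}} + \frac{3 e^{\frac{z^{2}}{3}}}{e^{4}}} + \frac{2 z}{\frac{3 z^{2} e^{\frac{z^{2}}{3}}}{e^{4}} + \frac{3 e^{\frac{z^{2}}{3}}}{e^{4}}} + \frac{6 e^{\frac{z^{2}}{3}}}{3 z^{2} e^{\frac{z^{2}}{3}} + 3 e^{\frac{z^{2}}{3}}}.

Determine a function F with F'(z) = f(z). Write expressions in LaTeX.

An antiderivative is F(z) = - e^{4 - \frac{z^{2}}{3}} + 2 \operatorname{atan}{\left(z \right)}.

Integrate term by term and add the pieces.
Check: d/dz[- e^{4 - \frac{z^{2}}{3}} + 2 \operatorname{atan}{\left(z \right)}] = \frac{2 z^{3} + 2 z + \frac{6 e^{\frac{z^{2}}{3}}}{e^{4}}}{\frac{3 z^{2} e^{\frac{z^{2}}{3}}}{e^{4}} + \frac{3 e^{\frac{z^{2}}{3}}}{e^{4}}}, which equals f(z).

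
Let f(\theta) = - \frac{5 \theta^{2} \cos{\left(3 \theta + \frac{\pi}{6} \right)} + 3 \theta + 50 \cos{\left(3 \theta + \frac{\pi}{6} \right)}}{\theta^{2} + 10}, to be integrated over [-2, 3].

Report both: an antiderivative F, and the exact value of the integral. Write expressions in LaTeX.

For F(\theta) to be correct the identity F'(\theta) - f(\theta) = 0 must hold.
F(\theta) = - \frac{3 \log{\left(\frac{\theta^{2}}{2} + 5 \right)}}{2} - \frac{5 \sin{\left(3 \theta + \frac{\pi}{6} \right)}}{3} is an antiderivative of f.
Check: d/d\theta[- \frac{3 \log{\left(\frac{\theta^{2}}{2} + 5 \right)}}{2} - \frac{5 \sin{\left(3 \theta + \frac{\pi}{6} \right)}}{3}] = \frac{- 5 \theta^{2} \cos{\left(3 \theta + \frac{\pi}{6} \right)} - 3 \theta - 50 \cos{\left(3 \theta + \frac{\pi}{6} \right)}}{\theta^{2} + 10}, which equals f(\theta).
F(3) = - \frac{3 \log{\left(\frac{19}{2} \right)}}{2} - \frac{5 \sin{\left(\frac{\pi}{6} + 9 \right)}}{3}; F(-2) = - \frac{3 \log{\left(7 \right)}}{2} - \frac{5 \cos{\left(\frac{\pi}{3} + 6 \right)}}{3}.
Integral = F(3) - F(-2) = - \frac{3 \log{\left(\frac{19}{2} \right)}}{2} - \frac{5 \sin{\left(\frac{\pi}{6} + 9 \right)}}{3} + \frac{5 \cos{\left(\frac{\pi}{3} + 6 \right)}}{3} + \frac{3 \log{\left(7 \right)}}{2}.

Antiderivative: F(\theta) = - \frac{3 \log{\left(\frac{\theta^{2}}{2} + 5 \right)}}{2} - \frac{5 \sin{\left(3 \theta + \frac{\pi}{6} \right)}}{3}; value = - \frac{3 \log{\left(\frac{19}{2} \right)}}{2} - \frac{5 \sin{\left(\frac{\pi}{6} + 9 \right)}}{3} + \frac{5 \cos{\left(\frac{\pi}{3} + 6 \right)}}{3} + \frac{3 \log{\left(7 \right)}}{2}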